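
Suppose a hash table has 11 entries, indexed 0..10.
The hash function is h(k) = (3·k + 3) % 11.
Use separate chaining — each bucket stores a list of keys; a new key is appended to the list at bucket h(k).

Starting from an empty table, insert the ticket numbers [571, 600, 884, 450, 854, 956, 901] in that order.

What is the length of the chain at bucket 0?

4

571 -> bucket 0
600 -> bucket 10
884 -> bucket 4
450 -> bucket 0 (collision)
854 -> bucket 2
956 -> bucket 0 (collision)
901 -> bucket 0 (collision)
Final buckets:
0: 571 -> 450 -> 956 -> 901
1: .
2: 854
3: .
4: 884
5: .
6: .
7: .
8: .
9: .
10: 600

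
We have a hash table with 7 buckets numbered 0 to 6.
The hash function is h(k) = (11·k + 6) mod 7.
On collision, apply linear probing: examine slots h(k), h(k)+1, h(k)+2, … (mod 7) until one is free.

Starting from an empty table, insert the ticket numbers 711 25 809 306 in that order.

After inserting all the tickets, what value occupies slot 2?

Insert 711: h=1, slot 1 empty -> index 1.
Insert 25: h=1, slot 1 occupied -> index 2.
Insert 809: h=1, slots 1,2 occupied -> index 3.
Insert 306: h=5, slot 5 empty -> index 5.
Table: [-, 711, 25, 809, -, 306, -]

25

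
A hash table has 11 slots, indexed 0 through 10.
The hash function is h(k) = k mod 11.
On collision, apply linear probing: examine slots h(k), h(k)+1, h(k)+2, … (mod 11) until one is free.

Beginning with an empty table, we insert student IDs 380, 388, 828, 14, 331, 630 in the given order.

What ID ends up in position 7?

630

Insert 380: h=6, slot 6 empty -> index 6.
Insert 388: h=3, slot 3 empty -> index 3.
Insert 828: h=3, slot 3 occupied -> index 4.
Insert 14: h=3, slots 3,4 occupied -> index 5.
Insert 331: h=1, slot 1 empty -> index 1.
Insert 630: h=3, slots 3,4,5,6 occupied -> index 7.
Table: [—, 331, —, 388, 828, 14, 380, 630, —, —, —]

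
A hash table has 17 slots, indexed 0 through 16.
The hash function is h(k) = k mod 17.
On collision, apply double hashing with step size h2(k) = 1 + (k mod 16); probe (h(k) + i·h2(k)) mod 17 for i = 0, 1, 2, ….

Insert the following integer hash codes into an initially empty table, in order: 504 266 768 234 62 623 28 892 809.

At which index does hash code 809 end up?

504 hashes to 11; slot 11 is free → place at 11.
266 hashes to 11, h2=11; 11 taken → place at 5.
768 hashes to 3; slot 3 is free → place at 3.
234 hashes to 13; slot 13 is free → place at 13.
62 hashes to 11, h2=15; 11 taken → place at 9.
623 hashes to 11, h2=16; 11 taken → place at 10.
28 hashes to 11, h2=13; 11 taken → place at 7.
892 hashes to 8; slot 8 is free → place at 8.
809 hashes to 10, h2=10; 10,3,13 taken → place at 6.
Table: [-, -, -, 768, -, 266, 809, 28, 892, 62, 623, 504, -, 234, -, -, -]

6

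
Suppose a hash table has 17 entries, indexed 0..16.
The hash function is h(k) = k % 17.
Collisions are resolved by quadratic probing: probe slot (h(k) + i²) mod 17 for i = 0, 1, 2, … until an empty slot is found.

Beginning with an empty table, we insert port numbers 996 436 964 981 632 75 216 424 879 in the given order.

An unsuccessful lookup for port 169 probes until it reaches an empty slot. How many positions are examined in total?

4

Insert 996: h=10, slot 10 empty => index 10.
Insert 436: h=11, slot 11 empty => index 11.
Insert 964: h=12, slot 12 empty => index 12.
Insert 981: h=12, slot 12 occupied => index 13.
Insert 632: h=3, slot 3 empty => index 3.
Insert 75: h=7, slot 7 empty => index 7.
Insert 216: h=12, slots 12,13 occupied => index 16.
Insert 424: h=16, slot 16 occupied => index 0.
Insert 879: h=12, slots 12,13,16 occupied => index 4.
Table: [424, -, -, 632, 879, -, -, 75, -, -, 996, 436, 964, 981, -, -, 216]
Lookup 169: h=16, probe 16,0,3,8 → slot 8 empty, not found.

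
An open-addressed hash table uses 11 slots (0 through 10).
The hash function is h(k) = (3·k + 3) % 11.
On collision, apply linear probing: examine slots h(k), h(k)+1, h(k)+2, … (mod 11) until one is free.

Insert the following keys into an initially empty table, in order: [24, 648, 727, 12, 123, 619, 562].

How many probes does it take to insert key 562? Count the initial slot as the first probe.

Insert 24: h=9, slot 9 empty → index 9.
Insert 648: h=0, slot 0 empty → index 0.
Insert 727: h=6, slot 6 empty → index 6.
Insert 12: h=6, slot 6 occupied → index 7.
Insert 123: h=9, slot 9 occupied → index 10.
Insert 619: h=1, slot 1 empty → index 1.
Insert 562: h=6, slots 6,7 occupied → index 8.
Table: [648, 619, _, _, _, _, 727, 12, 562, 24, 123]

3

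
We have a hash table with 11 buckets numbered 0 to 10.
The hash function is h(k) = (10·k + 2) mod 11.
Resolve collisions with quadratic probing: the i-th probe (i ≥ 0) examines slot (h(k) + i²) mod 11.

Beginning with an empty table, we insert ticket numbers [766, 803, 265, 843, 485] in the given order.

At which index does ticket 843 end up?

Insert 766: h=6, slot 6 empty => index 6.
Insert 803: h=2, slot 2 empty => index 2.
Insert 265: h=1, slot 1 empty => index 1.
Insert 843: h=6, slot 6 occupied => index 7.
Insert 485: h=1, slots 1,2 occupied => index 5.
Table: [∅, 265, 803, ∅, ∅, 485, 766, 843, ∅, ∅, ∅]

7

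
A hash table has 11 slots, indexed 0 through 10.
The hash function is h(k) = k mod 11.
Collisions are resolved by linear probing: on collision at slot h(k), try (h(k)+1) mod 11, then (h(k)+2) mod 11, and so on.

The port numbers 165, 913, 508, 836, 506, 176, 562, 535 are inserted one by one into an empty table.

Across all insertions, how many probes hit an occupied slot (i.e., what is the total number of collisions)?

18

165: h=0 → slot 0
913: h=0, probe 0,1 → slot 1
508: h=2 → slot 2
836: h=0, probe 0,1,2,3 → slot 3
506: h=0, probe 0,1,2,3,4 → slot 4
176: h=0, probe 0,1,2,3,4,5 → slot 5
562: h=1, probe 1,2,3,4,5,6 → slot 6
535: h=7 → slot 7
Table: [165, 913, 508, 836, 506, 176, 562, 535, ., ., .]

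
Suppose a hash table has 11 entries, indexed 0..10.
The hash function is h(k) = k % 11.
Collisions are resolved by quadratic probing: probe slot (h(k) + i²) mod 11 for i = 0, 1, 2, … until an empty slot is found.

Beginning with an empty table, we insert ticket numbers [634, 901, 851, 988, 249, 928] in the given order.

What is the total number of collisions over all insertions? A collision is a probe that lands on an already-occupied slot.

Insert 634: h=7, slot 7 empty → index 7.
Insert 901: h=10, slot 10 empty → index 10.
Insert 851: h=4, slot 4 empty → index 4.
Insert 988: h=9, slot 9 empty → index 9.
Insert 249: h=7, slot 7 occupied → index 8.
Insert 928: h=4, slot 4 occupied → index 5.
Table: [_, _, _, _, 851, 928, _, 634, 249, 988, 901]

2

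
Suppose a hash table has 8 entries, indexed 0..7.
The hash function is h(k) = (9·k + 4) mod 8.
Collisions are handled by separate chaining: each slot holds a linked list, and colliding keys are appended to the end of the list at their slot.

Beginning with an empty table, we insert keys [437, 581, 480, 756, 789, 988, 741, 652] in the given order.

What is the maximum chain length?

Insert 437: h=1, bucket 1 empty → new chain.
Insert 581: h=1, bucket 1 nonempty → append to chain.
Insert 480: h=4, bucket 4 empty → new chain.
Insert 756: h=0, bucket 0 empty → new chain.
Insert 789: h=1, bucket 1 nonempty → append to chain.
Insert 988: h=0, bucket 0 nonempty → append to chain.
Insert 741: h=1, bucket 1 nonempty → append to chain.
Insert 652: h=0, bucket 0 nonempty → append to chain.
Final buckets:
0: 756 -> 988 -> 652
1: 437 -> 581 -> 789 -> 741
2: —
3: —
4: 480
5: —
6: —
7: —

4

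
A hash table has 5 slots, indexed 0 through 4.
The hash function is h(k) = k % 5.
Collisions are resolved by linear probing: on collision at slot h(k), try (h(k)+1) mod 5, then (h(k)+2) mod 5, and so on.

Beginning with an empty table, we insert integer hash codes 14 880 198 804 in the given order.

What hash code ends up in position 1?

Insert 14: h=4, slot 4 empty => index 4.
Insert 880: h=0, slot 0 empty => index 0.
Insert 198: h=3, slot 3 empty => index 3.
Insert 804: h=4, slots 4,0 occupied => index 1.
Table: [880, 804, -, 198, 14]

804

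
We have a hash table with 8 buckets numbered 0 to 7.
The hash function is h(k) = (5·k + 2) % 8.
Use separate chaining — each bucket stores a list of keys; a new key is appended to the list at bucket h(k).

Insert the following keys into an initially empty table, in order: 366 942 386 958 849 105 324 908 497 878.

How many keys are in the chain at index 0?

4

366 -> bucket 0
942 -> bucket 0 (collision)
386 -> bucket 4
958 -> bucket 0 (collision)
849 -> bucket 7
105 -> bucket 7 (collision)
324 -> bucket 6
908 -> bucket 6 (collision)
497 -> bucket 7 (collision)
878 -> bucket 0 (collision)
Final buckets:
0: 366 -> 942 -> 958 -> 878
1: -
2: -
3: -
4: 386
5: -
6: 324 -> 908
7: 849 -> 105 -> 497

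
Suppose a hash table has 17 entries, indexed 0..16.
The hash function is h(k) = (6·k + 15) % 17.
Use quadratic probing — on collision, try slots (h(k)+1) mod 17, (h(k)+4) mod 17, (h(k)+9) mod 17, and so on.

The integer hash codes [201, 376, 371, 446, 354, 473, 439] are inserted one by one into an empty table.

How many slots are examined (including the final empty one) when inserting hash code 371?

201 hashes to 14; slot 14 is free -> place at 14.
376 hashes to 10; slot 10 is free -> place at 10.
371 hashes to 14; 14 taken -> place at 15.
446 hashes to 5; slot 5 is free -> place at 5.
354 hashes to 14; 14,15 taken -> place at 1.
473 hashes to 14; 14,15,1 taken -> place at 6.
439 hashes to 14; 14,15,1,6 taken -> place at 13.
Table: [—, 354, —, —, —, 446, 473, —, —, —, 376, —, —, 439, 201, 371, —]

2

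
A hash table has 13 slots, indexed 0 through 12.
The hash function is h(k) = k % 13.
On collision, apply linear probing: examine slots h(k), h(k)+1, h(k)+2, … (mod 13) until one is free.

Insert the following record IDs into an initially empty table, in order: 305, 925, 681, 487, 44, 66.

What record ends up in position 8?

44

Insert 305: h=6, slot 6 empty → index 6.
Insert 925: h=2, slot 2 empty → index 2.
Insert 681: h=5, slot 5 empty → index 5.
Insert 487: h=6, slot 6 occupied → index 7.
Insert 44: h=5, slots 5,6,7 occupied → index 8.
Insert 66: h=1, slot 1 empty → index 1.
Table: [∅, 66, 925, ∅, ∅, 681, 305, 487, 44, ∅, ∅, ∅, ∅]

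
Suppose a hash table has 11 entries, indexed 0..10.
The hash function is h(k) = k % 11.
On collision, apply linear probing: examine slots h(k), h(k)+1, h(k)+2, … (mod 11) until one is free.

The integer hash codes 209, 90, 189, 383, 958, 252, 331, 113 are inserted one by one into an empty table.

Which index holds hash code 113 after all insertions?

5

209: h=0 → slot 0
90: h=2 → slot 2
189: h=2, probe 2,3 → slot 3
383: h=9 → slot 9
958: h=1 → slot 1
252: h=10 → slot 10
331: h=1, probe 1,2,3,4 → slot 4
113: h=3, probe 3,4,5 → slot 5
Table: [209, 958, 90, 189, 331, 113, —, —, —, 383, 252]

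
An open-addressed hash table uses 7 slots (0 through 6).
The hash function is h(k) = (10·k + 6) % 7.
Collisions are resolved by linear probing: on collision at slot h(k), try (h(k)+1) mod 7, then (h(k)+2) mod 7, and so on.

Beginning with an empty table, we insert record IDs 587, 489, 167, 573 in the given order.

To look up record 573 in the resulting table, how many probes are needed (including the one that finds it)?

587: h=3 -> slot 3
489: h=3, probe 3,4 -> slot 4
167: h=3, probe 3,4,5 -> slot 5
573: h=3, probe 3,4,5,6 -> slot 6
Table: [—, —, —, 587, 489, 167, 573]
Lookup 573: h=3, probe 3,4,5,6 → found at 6.

4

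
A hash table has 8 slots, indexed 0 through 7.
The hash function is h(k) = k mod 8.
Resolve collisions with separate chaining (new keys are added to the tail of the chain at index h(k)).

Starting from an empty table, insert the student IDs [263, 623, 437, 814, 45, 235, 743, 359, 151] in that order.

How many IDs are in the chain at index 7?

5

263 -> bucket 7
623 -> bucket 7 (collision)
437 -> bucket 5
814 -> bucket 6
45 -> bucket 5 (collision)
235 -> bucket 3
743 -> bucket 7 (collision)
359 -> bucket 7 (collision)
151 -> bucket 7 (collision)
Final buckets:
0: ∅
1: ∅
2: ∅
3: 235
4: ∅
5: 437 -> 45
6: 814
7: 263 -> 623 -> 743 -> 359 -> 151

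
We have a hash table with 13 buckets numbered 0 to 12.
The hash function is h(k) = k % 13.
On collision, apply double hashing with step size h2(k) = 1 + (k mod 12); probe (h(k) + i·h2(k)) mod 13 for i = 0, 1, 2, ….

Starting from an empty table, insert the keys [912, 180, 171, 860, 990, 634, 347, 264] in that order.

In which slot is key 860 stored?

912 hashes to 2; slot 2 is free -> place at 2.
180 hashes to 11; slot 11 is free -> place at 11.
171 hashes to 2, h2=4; 2 taken -> place at 6.
860 hashes to 2, h2=9; 2,11 taken -> place at 7.
990 hashes to 2, h2=7; 2 taken -> place at 9.
634 hashes to 10; slot 10 is free -> place at 10.
347 hashes to 9, h2=12; 9 taken -> place at 8.
264 hashes to 4; slot 4 is free -> place at 4.
Table: [-, -, 912, -, 264, -, 171, 860, 347, 990, 634, 180, -]

7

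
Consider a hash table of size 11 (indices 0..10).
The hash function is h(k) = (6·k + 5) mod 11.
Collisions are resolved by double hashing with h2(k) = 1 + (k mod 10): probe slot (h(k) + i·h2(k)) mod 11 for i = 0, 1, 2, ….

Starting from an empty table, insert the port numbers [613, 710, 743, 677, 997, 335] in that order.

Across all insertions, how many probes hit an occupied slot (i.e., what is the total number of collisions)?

613 hashes to 9; slot 9 is free -> place at 9.
710 hashes to 8; slot 8 is free -> place at 8.
743 hashes to 8, h2=4; 8 taken -> place at 1.
677 hashes to 8, h2=8; 8 taken -> place at 5.
997 hashes to 3; slot 3 is free -> place at 3.
335 hashes to 2; slot 2 is free -> place at 2.
Table: [-, 743, 335, 997, -, 677, -, -, 710, 613, -]

2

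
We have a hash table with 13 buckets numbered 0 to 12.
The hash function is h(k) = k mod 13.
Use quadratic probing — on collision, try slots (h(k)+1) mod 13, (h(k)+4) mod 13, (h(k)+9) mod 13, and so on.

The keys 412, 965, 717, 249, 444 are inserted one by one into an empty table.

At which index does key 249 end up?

Insert 412: h=9, slot 9 empty => index 9.
Insert 965: h=3, slot 3 empty => index 3.
Insert 717: h=2, slot 2 empty => index 2.
Insert 249: h=2, slots 2,3 occupied => index 6.
Insert 444: h=2, slots 2,3,6 occupied => index 11.
Table: [_, _, 717, 965, _, _, 249, _, _, 412, _, 444, _]

6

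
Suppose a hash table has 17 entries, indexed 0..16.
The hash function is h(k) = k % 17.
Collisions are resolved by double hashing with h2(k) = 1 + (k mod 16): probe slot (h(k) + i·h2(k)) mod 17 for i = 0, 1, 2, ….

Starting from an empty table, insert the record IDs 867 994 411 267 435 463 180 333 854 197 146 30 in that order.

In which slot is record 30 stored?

9

Insert 867: h=0, slot 0 empty → index 0.
Insert 994: h=8, slot 8 empty → index 8.
Insert 411: h=3, slot 3 empty → index 3.
Insert 267: h=12, slot 12 empty → index 12.
Insert 435: h=10, slot 10 empty → index 10.
Insert 463: h=4, slot 4 empty → index 4.
Insert 180: h=10, h2=5, slot 10 occupied → index 15.
Insert 333: h=10, h2=14, slot 10 occupied → index 7.
Insert 854: h=4, h2=7, slot 4 occupied → index 11.
Insert 197: h=10, h2=6, slot 10 occupied → index 16.
Insert 146: h=10, h2=3, slot 10 occupied → index 13.
Insert 30: h=13, h2=15, slots 13,11 occupied → index 9.
Table: [867, —, —, 411, 463, —, —, 333, 994, 30, 435, 854, 267, 146, —, 180, 197]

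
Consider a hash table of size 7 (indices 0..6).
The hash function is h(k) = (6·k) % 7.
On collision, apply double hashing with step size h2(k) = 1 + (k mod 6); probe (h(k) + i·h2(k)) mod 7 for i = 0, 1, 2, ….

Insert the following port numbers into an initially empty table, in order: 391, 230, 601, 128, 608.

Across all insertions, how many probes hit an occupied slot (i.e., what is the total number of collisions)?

391 hashes to 1; slot 1 is free -> place at 1.
230 hashes to 1, h2=3; 1 taken -> place at 4.
601 hashes to 1, h2=2; 1 taken -> place at 3.
128 hashes to 5; slot 5 is free -> place at 5.
608 hashes to 1, h2=3; 1,4 taken -> place at 0.
Table: [608, 391, _, 601, 230, 128, _]

4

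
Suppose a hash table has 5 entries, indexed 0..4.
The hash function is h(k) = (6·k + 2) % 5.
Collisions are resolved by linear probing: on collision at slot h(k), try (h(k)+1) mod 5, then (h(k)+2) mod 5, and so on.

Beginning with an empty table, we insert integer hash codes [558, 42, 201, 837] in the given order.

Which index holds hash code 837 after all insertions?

1

Insert 558: h=0, slot 0 empty => index 0.
Insert 42: h=4, slot 4 empty => index 4.
Insert 201: h=3, slot 3 empty => index 3.
Insert 837: h=4, slots 4,0 occupied => index 1.
Table: [558, 837, -, 201, 42]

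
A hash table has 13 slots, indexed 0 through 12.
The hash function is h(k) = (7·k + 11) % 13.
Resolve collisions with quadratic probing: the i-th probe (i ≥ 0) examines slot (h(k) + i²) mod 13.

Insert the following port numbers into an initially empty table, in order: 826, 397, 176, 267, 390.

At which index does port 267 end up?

4

Insert 826: h=8, slot 8 empty → index 8.
Insert 397: h=8, slot 8 occupied → index 9.
Insert 176: h=8, slots 8,9 occupied → index 12.
Insert 267: h=8, slots 8,9,12 occupied → index 4.
Insert 390: h=11, slot 11 empty → index 11.
Table: [—, —, —, —, 267, —, —, —, 826, 397, —, 390, 176]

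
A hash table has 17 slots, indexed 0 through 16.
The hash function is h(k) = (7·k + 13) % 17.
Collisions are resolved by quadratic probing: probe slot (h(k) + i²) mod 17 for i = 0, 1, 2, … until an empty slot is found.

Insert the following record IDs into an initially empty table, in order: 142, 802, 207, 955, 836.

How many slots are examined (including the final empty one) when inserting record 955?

4

Insert 142: h=4, slot 4 empty → index 4.
Insert 802: h=0, slot 0 empty → index 0.
Insert 207: h=0, slot 0 occupied → index 1.
Insert 955: h=0, slots 0,1,4 occupied → index 9.
Insert 836: h=0, slots 0,1,4,9 occupied → index 16.
Table: [802, 207, _, _, 142, _, _, _, _, 955, _, _, _, _, _, _, 836]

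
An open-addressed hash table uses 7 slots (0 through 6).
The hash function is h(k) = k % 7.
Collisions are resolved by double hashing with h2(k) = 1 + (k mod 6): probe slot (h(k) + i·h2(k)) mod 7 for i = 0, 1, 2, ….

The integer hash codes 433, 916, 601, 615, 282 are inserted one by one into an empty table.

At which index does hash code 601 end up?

1

433 hashes to 6; slot 6 is free → place at 6.
916 hashes to 6, h2=5; 6 taken → place at 4.
601 hashes to 6, h2=2; 6 taken → place at 1.
615 hashes to 6, h2=4; 6 taken → place at 3.
282 hashes to 2; slot 2 is free → place at 2.
Table: [—, 601, 282, 615, 916, —, 433]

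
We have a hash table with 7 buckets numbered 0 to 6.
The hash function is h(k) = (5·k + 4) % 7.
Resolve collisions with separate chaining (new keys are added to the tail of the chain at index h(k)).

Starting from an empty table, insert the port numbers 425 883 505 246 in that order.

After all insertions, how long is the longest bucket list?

Insert 425: h=1, bucket 1 empty → new chain.
Insert 883: h=2, bucket 2 empty → new chain.
Insert 505: h=2, bucket 2 nonempty → append to chain.
Insert 246: h=2, bucket 2 nonempty → append to chain.
Final buckets:
0: —
1: 425
2: 883 -> 505 -> 246
3: —
4: —
5: —
6: —

3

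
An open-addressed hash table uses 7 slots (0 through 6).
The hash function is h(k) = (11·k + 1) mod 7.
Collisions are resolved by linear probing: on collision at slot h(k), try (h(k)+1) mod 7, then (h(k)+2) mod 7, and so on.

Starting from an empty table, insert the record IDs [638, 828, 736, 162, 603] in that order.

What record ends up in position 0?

Insert 638: h=5, slot 5 empty -> index 5.
Insert 828: h=2, slot 2 empty -> index 2.
Insert 736: h=5, slot 5 occupied -> index 6.
Insert 162: h=5, slots 5,6 occupied -> index 0.
Insert 603: h=5, slots 5,6,0 occupied -> index 1.
Table: [162, 603, 828, -, -, 638, 736]

162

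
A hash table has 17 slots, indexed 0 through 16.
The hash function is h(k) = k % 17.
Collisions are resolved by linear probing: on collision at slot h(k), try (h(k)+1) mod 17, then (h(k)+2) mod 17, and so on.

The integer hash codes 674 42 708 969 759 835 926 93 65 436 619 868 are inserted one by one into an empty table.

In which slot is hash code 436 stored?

674: h=11 -> slot 11
42: h=8 -> slot 8
708: h=11, probe 11,12 -> slot 12
969: h=0 -> slot 0
759: h=11, probe 11,12,13 -> slot 13
835: h=2 -> slot 2
926: h=8, probe 8,9 -> slot 9
93: h=8, probe 8,9,10 -> slot 10
65: h=14 -> slot 14
436: h=11, probe 11,12,13,14,15 -> slot 15
619: h=7 -> slot 7
868: h=1 -> slot 1
Table: [969, 868, 835, —, —, —, —, 619, 42, 926, 93, 674, 708, 759, 65, 436, —]

15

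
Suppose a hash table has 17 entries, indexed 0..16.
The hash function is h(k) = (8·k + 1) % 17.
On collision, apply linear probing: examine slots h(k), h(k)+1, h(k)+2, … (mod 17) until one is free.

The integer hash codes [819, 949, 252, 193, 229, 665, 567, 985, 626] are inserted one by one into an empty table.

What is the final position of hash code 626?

13

819: h=8 → slot 8
949: h=11 → slot 11
252: h=11, probe 11,12 → slot 12
193: h=15 → slot 15
229: h=14 → slot 14
665: h=0 → slot 0
567: h=15, probe 15,16 → slot 16
985: h=10 → slot 10
626: h=11, probe 11,12,13 → slot 13
Table: [665, ., ., ., ., ., ., ., 819, ., 985, 949, 252, 626, 229, 193, 567]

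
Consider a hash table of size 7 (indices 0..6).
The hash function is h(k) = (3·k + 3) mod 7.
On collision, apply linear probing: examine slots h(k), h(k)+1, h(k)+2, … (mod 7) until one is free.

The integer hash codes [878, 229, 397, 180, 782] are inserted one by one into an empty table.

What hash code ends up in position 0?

180

878: h=5 → slot 5
229: h=4 → slot 4
397: h=4, probe 4,5,6 → slot 6
180: h=4, probe 4,5,6,0 → slot 0
782: h=4, probe 4,5,6,0,1 → slot 1
Table: [180, 782, —, —, 229, 878, 397]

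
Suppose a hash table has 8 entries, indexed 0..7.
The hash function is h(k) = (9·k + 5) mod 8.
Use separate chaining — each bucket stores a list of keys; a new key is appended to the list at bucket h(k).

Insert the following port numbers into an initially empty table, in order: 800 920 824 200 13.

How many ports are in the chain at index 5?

4

800 → bucket 5
920 → bucket 5 (collision)
824 → bucket 5 (collision)
200 → bucket 5 (collision)
13 → bucket 2
Final buckets:
0: -
1: -
2: 13
3: -
4: -
5: 800 -> 920 -> 824 -> 200
6: -
7: -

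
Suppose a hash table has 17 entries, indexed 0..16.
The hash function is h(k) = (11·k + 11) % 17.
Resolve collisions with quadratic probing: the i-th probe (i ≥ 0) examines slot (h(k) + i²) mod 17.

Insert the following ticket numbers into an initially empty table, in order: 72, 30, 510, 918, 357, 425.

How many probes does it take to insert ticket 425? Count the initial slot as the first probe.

4

Insert 72: h=4, slot 4 empty => index 4.
Insert 30: h=1, slot 1 empty => index 1.
Insert 510: h=11, slot 11 empty => index 11.
Insert 918: h=11, slot 11 occupied => index 12.
Insert 357: h=11, slots 11,12 occupied => index 15.
Insert 425: h=11, slots 11,12,15 occupied => index 3.
Table: [., 30, ., 425, 72, ., ., ., ., ., ., 510, 918, ., ., 357, .]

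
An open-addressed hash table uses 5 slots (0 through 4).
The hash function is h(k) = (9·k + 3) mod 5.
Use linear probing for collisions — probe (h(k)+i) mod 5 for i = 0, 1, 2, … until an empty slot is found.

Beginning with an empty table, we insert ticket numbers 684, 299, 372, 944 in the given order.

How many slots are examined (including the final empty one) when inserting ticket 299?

684: h=4 → slot 4
299: h=4, probe 4,0 → slot 0
372: h=1 → slot 1
944: h=4, probe 4,0,1,2 → slot 2
Table: [299, 372, 944, ., 684]

2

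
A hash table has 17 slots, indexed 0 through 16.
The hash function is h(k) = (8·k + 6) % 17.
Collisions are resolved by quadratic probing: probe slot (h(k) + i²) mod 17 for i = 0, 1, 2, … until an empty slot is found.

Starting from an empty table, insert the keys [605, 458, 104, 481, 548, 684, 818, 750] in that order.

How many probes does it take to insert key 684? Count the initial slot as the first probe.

605 hashes to 1; slot 1 is free => place at 1.
458 hashes to 15; slot 15 is free => place at 15.
104 hashes to 5; slot 5 is free => place at 5.
481 hashes to 12; slot 12 is free => place at 12.
548 hashes to 4; slot 4 is free => place at 4.
684 hashes to 4; 4,5 taken => place at 8.
818 hashes to 5; 5 taken => place at 6.
750 hashes to 5; 5,6 taken => place at 9.
Table: [∅, 605, ∅, ∅, 548, 104, 818, ∅, 684, 750, ∅, ∅, 481, ∅, ∅, 458, ∅]

3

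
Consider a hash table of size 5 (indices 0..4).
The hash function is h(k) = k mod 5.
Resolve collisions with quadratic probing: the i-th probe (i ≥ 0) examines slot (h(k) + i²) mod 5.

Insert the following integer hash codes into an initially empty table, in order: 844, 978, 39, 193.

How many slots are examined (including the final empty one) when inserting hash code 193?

3

844 hashes to 4; slot 4 is free -> place at 4.
978 hashes to 3; slot 3 is free -> place at 3.
39 hashes to 4; 4 taken -> place at 0.
193 hashes to 3; 3,4 taken -> place at 2.
Table: [39, —, 193, 978, 844]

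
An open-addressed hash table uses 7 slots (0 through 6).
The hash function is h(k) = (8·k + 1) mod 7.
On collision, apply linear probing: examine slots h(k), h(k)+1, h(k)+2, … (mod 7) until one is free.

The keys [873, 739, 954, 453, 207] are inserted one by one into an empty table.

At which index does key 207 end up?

873: h=6 => slot 6
739: h=5 => slot 5
954: h=3 => slot 3
453: h=6, probe 6,0 => slot 0
207: h=5, probe 5,6,0,1 => slot 1
Table: [453, 207, ∅, 954, ∅, 739, 873]

1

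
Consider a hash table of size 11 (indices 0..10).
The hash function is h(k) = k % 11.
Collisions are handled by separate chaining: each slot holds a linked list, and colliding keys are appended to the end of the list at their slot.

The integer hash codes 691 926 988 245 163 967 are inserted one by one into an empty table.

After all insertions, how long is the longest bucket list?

691 → bucket 9
926 → bucket 2
988 → bucket 9 (collision)
245 → bucket 3
163 → bucket 9 (collision)
967 → bucket 10
Final buckets:
0: —
1: —
2: 926
3: 245
4: —
5: —
6: —
7: —
8: —
9: 691 -> 988 -> 163
10: 967

3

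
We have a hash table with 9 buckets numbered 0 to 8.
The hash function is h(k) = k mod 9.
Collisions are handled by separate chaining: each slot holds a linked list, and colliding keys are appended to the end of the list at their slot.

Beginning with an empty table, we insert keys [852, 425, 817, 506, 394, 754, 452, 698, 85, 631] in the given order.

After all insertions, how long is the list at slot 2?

852 -> bucket 6
425 -> bucket 2
817 -> bucket 7
506 -> bucket 2 (collision)
394 -> bucket 7 (collision)
754 -> bucket 7 (collision)
452 -> bucket 2 (collision)
698 -> bucket 5
85 -> bucket 4
631 -> bucket 1
Final buckets:
0: ∅
1: 631
2: 425 -> 506 -> 452
3: ∅
4: 85
5: 698
6: 852
7: 817 -> 394 -> 754
8: ∅

3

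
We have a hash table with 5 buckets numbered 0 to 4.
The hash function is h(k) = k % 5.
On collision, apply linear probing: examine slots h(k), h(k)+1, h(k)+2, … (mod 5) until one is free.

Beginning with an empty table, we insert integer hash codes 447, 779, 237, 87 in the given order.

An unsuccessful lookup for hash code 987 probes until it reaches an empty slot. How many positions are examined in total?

5

447: h=2 => slot 2
779: h=4 => slot 4
237: h=2, probe 2,3 => slot 3
87: h=2, probe 2,3,4,0 => slot 0
Table: [87, _, 447, 237, 779]
Lookup 987: h=2, probe 2,3,4,0,1 → slot 1 empty, not found.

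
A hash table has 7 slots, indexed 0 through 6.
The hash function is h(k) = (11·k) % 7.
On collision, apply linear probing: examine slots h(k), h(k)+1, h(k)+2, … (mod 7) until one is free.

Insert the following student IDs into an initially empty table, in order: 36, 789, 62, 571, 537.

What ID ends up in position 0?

36: h=4 → slot 4
789: h=6 → slot 6
62: h=3 → slot 3
571: h=2 → slot 2
537: h=6, probe 6,0 → slot 0
Table: [537, -, 571, 62, 36, -, 789]

537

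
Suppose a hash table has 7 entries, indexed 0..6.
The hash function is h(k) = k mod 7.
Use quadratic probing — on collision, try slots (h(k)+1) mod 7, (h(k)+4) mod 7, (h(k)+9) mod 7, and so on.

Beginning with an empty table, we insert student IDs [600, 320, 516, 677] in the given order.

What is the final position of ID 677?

0

Insert 600: h=5, slot 5 empty → index 5.
Insert 320: h=5, slot 5 occupied → index 6.
Insert 516: h=5, slots 5,6 occupied → index 2.
Insert 677: h=5, slots 5,6,2 occupied → index 0.
Table: [677, ∅, 516, ∅, ∅, 600, 320]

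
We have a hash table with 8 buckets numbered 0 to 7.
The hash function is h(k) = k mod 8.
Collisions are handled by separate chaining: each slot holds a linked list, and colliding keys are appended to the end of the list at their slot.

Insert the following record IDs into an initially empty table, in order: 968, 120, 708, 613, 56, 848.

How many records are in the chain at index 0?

4

968 → bucket 0
120 → bucket 0 (collision)
708 → bucket 4
613 → bucket 5
56 → bucket 0 (collision)
848 → bucket 0 (collision)
Final buckets:
0: 968 -> 120 -> 56 -> 848
1: -
2: -
3: -
4: 708
5: 613
6: -
7: -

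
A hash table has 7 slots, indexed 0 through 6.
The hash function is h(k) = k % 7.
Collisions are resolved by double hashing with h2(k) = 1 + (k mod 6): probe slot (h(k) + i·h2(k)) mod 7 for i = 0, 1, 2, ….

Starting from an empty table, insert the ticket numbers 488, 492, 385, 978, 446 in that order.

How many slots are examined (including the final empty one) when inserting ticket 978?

2

488 hashes to 5; slot 5 is free -> place at 5.
492 hashes to 2; slot 2 is free -> place at 2.
385 hashes to 0; slot 0 is free -> place at 0.
978 hashes to 5, h2=1; 5 taken -> place at 6.
446 hashes to 5, h2=3; 5 taken -> place at 1.
Table: [385, 446, 492, ∅, ∅, 488, 978]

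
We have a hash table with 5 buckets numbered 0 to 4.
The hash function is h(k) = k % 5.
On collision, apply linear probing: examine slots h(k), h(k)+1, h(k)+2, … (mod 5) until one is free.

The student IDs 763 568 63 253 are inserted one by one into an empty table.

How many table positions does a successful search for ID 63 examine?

3

763: h=3 → slot 3
568: h=3, probe 3,4 → slot 4
63: h=3, probe 3,4,0 → slot 0
253: h=3, probe 3,4,0,1 → slot 1
Table: [63, 253, ∅, 763, 568]
Lookup 63: h=3, probe 3,4,0 → found at 0.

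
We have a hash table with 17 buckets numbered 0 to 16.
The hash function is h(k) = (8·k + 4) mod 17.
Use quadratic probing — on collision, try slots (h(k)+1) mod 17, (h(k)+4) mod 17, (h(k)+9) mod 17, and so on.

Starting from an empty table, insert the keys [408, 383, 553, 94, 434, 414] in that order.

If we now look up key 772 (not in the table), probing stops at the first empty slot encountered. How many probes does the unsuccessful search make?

Insert 408: h=4, slot 4 empty -> index 4.
Insert 383: h=8, slot 8 empty -> index 8.
Insert 553: h=8, slot 8 occupied -> index 9.
Insert 94: h=8, slots 8,9 occupied -> index 12.
Insert 434: h=8, slots 8,9,12 occupied -> index 0.
Insert 414: h=1, slot 1 empty -> index 1.
Table: [434, 414, -, -, 408, -, -, -, 383, 553, -, -, 94, -, -, -, -]
Lookup 772: h=9, probe 9,10 → slot 10 empty, not found.

2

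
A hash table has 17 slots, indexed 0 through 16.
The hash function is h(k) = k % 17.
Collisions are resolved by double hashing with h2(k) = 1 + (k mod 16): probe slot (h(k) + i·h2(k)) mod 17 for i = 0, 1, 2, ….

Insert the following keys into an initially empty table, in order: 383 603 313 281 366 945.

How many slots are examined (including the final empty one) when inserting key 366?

3

383 hashes to 9; slot 9 is free -> place at 9.
603 hashes to 8; slot 8 is free -> place at 8.
313 hashes to 7; slot 7 is free -> place at 7.
281 hashes to 9, h2=10; 9 taken -> place at 2.
366 hashes to 9, h2=15; 9,7 taken -> place at 5.
945 hashes to 10; slot 10 is free -> place at 10.
Table: [—, —, 281, —, —, 366, —, 313, 603, 383, 945, —, —, —, —, —, —]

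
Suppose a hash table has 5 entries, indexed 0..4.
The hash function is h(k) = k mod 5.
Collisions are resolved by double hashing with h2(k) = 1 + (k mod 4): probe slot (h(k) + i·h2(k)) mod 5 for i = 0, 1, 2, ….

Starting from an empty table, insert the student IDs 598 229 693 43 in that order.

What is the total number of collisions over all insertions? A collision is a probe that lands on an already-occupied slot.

598: h=3 → slot 3
229: h=4 → slot 4
693: h=3, h2=2, probe 3,0 → slot 0
43: h=3, h2=4, probe 3,2 → slot 2
Table: [693, ∅, 43, 598, 229]

2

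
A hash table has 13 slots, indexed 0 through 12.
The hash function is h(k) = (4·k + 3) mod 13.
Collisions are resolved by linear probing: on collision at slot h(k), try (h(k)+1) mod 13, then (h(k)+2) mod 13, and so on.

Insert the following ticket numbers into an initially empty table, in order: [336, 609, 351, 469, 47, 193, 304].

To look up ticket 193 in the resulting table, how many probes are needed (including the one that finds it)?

336 hashes to 8; slot 8 is free -> place at 8.
609 hashes to 8; 8 taken -> place at 9.
351 hashes to 3; slot 3 is free -> place at 3.
469 hashes to 7; slot 7 is free -> place at 7.
47 hashes to 9; 9 taken -> place at 10.
193 hashes to 8; 8,9,10 taken -> place at 11.
304 hashes to 10; 10,11 taken -> place at 12.
Table: [—, —, —, 351, —, —, —, 469, 336, 609, 47, 193, 304]
Lookup 193: h=8, probe 8,9,10,11 → found at 11.

4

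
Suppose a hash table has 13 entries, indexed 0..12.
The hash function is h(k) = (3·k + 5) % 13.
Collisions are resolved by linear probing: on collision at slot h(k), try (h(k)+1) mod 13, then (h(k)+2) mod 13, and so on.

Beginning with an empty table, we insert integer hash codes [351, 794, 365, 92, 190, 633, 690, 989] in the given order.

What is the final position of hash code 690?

351 hashes to 5; slot 5 is free -> place at 5.
794 hashes to 8; slot 8 is free -> place at 8.
365 hashes to 8; 8 taken -> place at 9.
92 hashes to 8; 8,9 taken -> place at 10.
190 hashes to 3; slot 3 is free -> place at 3.
633 hashes to 6; slot 6 is free -> place at 6.
690 hashes to 8; 8,9,10 taken -> place at 11.
989 hashes to 8; 8,9,10,11 taken -> place at 12.
Table: [_, _, _, 190, _, 351, 633, _, 794, 365, 92, 690, 989]

11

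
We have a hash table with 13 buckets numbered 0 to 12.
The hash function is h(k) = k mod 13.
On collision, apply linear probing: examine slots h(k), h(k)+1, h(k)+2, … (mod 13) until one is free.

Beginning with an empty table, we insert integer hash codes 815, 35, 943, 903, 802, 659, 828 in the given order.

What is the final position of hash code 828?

Insert 815: h=9, slot 9 empty → index 9.
Insert 35: h=9, slot 9 occupied → index 10.
Insert 943: h=7, slot 7 empty → index 7.
Insert 903: h=6, slot 6 empty → index 6.
Insert 802: h=9, slots 9,10 occupied → index 11.
Insert 659: h=9, slots 9,10,11 occupied → index 12.
Insert 828: h=9, slots 9,10,11,12 occupied → index 0.
Table: [828, _, _, _, _, _, 903, 943, _, 815, 35, 802, 659]

0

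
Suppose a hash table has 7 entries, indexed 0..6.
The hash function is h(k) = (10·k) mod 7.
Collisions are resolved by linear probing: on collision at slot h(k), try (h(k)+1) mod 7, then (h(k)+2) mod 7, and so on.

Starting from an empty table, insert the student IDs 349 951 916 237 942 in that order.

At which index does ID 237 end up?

349: h=4 -> slot 4
951: h=4, probe 4,5 -> slot 5
916: h=4, probe 4,5,6 -> slot 6
237: h=4, probe 4,5,6,0 -> slot 0
942: h=5, probe 5,6,0,1 -> slot 1
Table: [237, 942, ∅, ∅, 349, 951, 916]

0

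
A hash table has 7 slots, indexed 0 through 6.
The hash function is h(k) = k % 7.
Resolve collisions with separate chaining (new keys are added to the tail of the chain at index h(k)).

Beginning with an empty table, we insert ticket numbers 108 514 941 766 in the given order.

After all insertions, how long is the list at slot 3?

4

Insert 108: h=3, bucket 3 empty → new chain.
Insert 514: h=3, bucket 3 nonempty → append to chain.
Insert 941: h=3, bucket 3 nonempty → append to chain.
Insert 766: h=3, bucket 3 nonempty → append to chain.
Final buckets:
0: .
1: .
2: .
3: 108 -> 514 -> 941 -> 766
4: .
5: .
6: .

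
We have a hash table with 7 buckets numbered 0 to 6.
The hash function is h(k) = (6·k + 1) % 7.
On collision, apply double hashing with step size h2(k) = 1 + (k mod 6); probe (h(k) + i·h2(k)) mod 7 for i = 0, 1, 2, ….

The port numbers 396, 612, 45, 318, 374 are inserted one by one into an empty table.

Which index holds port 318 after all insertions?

Insert 396: h=4, slot 4 empty => index 4.
Insert 612: h=5, slot 5 empty => index 5.
Insert 45: h=5, h2=4, slot 5 occupied => index 2.
Insert 318: h=5, h2=1, slot 5 occupied => index 6.
Insert 374: h=5, h2=3, slot 5 occupied => index 1.
Table: [—, 374, 45, —, 396, 612, 318]

6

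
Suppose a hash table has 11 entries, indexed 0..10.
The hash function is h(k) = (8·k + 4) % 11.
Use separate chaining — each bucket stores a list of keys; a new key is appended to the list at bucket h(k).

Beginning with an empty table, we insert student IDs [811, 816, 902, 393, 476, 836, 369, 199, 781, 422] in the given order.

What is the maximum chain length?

3

Insert 811: h=2, bucket 2 empty -> new chain.
Insert 816: h=9, bucket 9 empty -> new chain.
Insert 902: h=4, bucket 4 empty -> new chain.
Insert 393: h=2, bucket 2 nonempty -> append to chain.
Insert 476: h=6, bucket 6 empty -> new chain.
Insert 836: h=4, bucket 4 nonempty -> append to chain.
Insert 369: h=8, bucket 8 empty -> new chain.
Insert 199: h=1, bucket 1 empty -> new chain.
Insert 781: h=4, bucket 4 nonempty -> append to chain.
Insert 422: h=3, bucket 3 empty -> new chain.
Final buckets:
0: _
1: 199
2: 811 -> 393
3: 422
4: 902 -> 836 -> 781
5: _
6: 476
7: _
8: 369
9: 816
10: _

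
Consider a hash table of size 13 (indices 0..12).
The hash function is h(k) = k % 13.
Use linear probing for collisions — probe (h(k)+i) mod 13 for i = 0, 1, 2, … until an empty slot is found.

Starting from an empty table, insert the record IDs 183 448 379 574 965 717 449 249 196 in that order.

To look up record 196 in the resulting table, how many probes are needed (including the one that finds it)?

183: h=1 -> slot 1
448: h=6 -> slot 6
379: h=2 -> slot 2
574: h=2, probe 2,3 -> slot 3
965: h=3, probe 3,4 -> slot 4
717: h=2, probe 2,3,4,5 -> slot 5
449: h=7 -> slot 7
249: h=2, probe 2,3,4,5,6,7,8 -> slot 8
196: h=1, probe 1,2,3,4,5,6,7,8,9 -> slot 9
Table: [∅, 183, 379, 574, 965, 717, 448, 449, 249, 196, ∅, ∅, ∅]
Lookup 196: h=1, probe 1,2,3,4,5,6,7,8,9 → found at 9.

9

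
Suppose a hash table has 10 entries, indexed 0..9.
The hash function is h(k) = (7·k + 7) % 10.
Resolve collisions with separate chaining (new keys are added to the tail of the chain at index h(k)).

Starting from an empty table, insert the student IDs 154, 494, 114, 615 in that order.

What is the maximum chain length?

3

Insert 154: h=5, bucket 5 empty -> new chain.
Insert 494: h=5, bucket 5 nonempty -> append to chain.
Insert 114: h=5, bucket 5 nonempty -> append to chain.
Insert 615: h=2, bucket 2 empty -> new chain.
Final buckets:
0: -
1: -
2: 615
3: -
4: -
5: 154 -> 494 -> 114
6: -
7: -
8: -
9: -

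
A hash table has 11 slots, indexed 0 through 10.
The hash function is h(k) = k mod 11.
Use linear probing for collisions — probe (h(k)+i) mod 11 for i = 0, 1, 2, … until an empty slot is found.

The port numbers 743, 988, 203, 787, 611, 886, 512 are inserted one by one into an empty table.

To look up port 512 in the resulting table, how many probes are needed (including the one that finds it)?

6

743 hashes to 6; slot 6 is free -> place at 6.
988 hashes to 9; slot 9 is free -> place at 9.
203 hashes to 5; slot 5 is free -> place at 5.
787 hashes to 6; 6 taken -> place at 7.
611 hashes to 6; 6,7 taken -> place at 8.
886 hashes to 6; 6,7,8,9 taken -> place at 10.
512 hashes to 6; 6,7,8,9,10 taken -> place at 0.
Table: [512, ∅, ∅, ∅, ∅, 203, 743, 787, 611, 988, 886]
Lookup 512: h=6, probe 6,7,8,9,10,0 → found at 0.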